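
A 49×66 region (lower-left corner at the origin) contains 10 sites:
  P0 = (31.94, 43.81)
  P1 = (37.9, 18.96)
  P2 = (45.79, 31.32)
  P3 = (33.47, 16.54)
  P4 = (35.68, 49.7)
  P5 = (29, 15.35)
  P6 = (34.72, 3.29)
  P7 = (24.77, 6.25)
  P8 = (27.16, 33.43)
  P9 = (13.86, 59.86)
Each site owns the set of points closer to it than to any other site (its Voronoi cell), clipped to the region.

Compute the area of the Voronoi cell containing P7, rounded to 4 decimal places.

1. box [0,49]×[0,66]: [(0, 0) (49, 0) (49, 66) (0, 66)]
2. ⊥bis P7·P0 via (28.355,25.03): [(0, 30.4428) (0, 0) (49, 0) (49, 21.089)]  |A|=1262.529
3. ⊥bis P7·P1 via (31.335,12.605): [(17.2566, 27.1486) (0, 30.4428) (0, 0) (43.5368, 0)]  |A|=853.6517
4. ⊥bis P7·P2 via (35.28,18.785): [(17.2566, 27.1486) (0, 30.4428) (0, 0) (43.5368, 0)]  |A|=853.6517
5. ⊥bis P7·P3 via (29.12,11.395): [(8.5131, 28.8177) (0, 30.4428) (0, 0) (42.5975, 0)]  |A|=743.3636
6. ⊥bis P7·P4 via (30.225,27.975): [(8.5131, 28.8177) (0, 30.4428) (0, 0) (42.5975, 0)]  |A|=743.3636
7. ⊥bis P7·P5 via (26.885,10.8): [(33.4125, 7.7658) (0, 23.2971) (0, 0) (42.5975, 0)]  |A|=554.6087
8. ⊥bis P7·P6 via (29.745,4.77): [(30.9735, 8.8995) (0, 23.2971) (0, 0) (28.326, 0)]  |A|=486.84
9. ⊥bis P7·P8 via (25.965,19.84): [(30.9735, 8.8995) (3.1147, 21.8493) (0, 22.1232) (0, 0) (28.326, 0)]  |A|=485.0118
10. ⊥bis P7·P9 via (19.315,33.055): [(30.9735, 8.8995) (3.1147, 21.8493) (0, 22.1232) (0, 0) (28.326, 0)]  |A|=485.0118
11. canonical 5-gon: [(30.9735, 8.8995) (3.1147, 21.8493) (0, 22.1232) (0, 0) (28.326, 0)]
12. shoelace: 485.0118

Area of P7's cell: 485.0118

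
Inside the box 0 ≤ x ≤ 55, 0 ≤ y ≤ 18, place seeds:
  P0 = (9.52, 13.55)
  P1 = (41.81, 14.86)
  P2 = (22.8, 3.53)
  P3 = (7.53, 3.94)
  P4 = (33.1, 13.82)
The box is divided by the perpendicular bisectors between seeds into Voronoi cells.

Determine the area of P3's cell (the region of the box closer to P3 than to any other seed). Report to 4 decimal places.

Area of P3's cell: 135.5668

1. box [0,55]×[0,18]: [(0, 0) (55, 0) (55, 18) (0, 18)]
2. ⊥bis P3·P0 via (8.525,8.745): [(0, 10.5103) (0, 0) (50.7559, 0)]  |A|=266.7303
3. ⊥bis P3·P1 via (24.67,9.4): [(26.0336, 5.1194) (0, 10.5103) (0, 0) (27.6644, 0)]  |A|=207.6232
4. ⊥bis P3·P2 via (15.165,3.735): [(15.2621, 7.3499) (0, 10.5103) (0, 0) (15.0647, 0)]  |A|=135.5668
5. ⊥bis P3·P4 via (20.315,8.88): [(15.2621, 7.3499) (0, 10.5103) (0, 0) (15.0647, 0)]  |A|=135.5668
6. canonical 4-gon: [(15.2621, 7.3499) (0, 10.5103) (0, 0) (15.0647, 0)]
7. shoelace: 135.5668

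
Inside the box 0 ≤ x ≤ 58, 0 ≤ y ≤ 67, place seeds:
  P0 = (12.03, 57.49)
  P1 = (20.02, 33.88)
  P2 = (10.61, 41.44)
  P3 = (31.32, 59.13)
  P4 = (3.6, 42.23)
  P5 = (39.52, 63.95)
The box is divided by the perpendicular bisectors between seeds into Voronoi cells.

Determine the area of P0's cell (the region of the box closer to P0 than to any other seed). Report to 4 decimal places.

1. box [0,58]×[0,67]: [(0, 0) (58, 0) (58, 67) (0, 67)]
2. ⊥bis P0·P1 via (16.025,45.685): [(0, 40.2619) (58, 59.89) (58, 67) (0, 67)]  |A|=981.5951
3. ⊥bis P0·P2 via (11.32,49.465): [(0, 50.4665) (23.9046, 48.3516) (58, 59.89) (58, 67) (0, 67)]  |A|=859.6261
4. ⊥bis P0·P3 via (21.675,58.31): [(0, 50.4665) (22.5112, 48.4749) (20.9362, 67) (0, 67)]  |A|=380.0167
5. ⊥bis P0·P4 via (7.815,49.86): [(0, 54.1772) (7.998, 49.7589) (22.5112, 48.4749) (20.9362, 67) (0, 67)]  |A|=365.1777
6. ⊥bis P0·P5 via (25.775,60.72): [(0, 54.1772) (7.998, 49.7589) (22.5112, 48.4749) (20.9362, 67) (0, 67)]  |A|=365.1777
7. canonical 5-gon: [(0, 54.1772) (7.998, 49.7589) (22.5112, 48.4749) (20.9362, 67) (0, 67)]
8. shoelace: 365.1777

Area of P0's cell: 365.1777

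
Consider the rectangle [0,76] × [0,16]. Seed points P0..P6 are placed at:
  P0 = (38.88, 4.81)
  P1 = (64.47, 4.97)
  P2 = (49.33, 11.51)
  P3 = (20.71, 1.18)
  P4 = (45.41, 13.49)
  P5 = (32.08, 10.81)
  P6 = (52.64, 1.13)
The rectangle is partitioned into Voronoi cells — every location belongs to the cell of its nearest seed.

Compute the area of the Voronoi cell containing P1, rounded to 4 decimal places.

1. box [0,76]×[0,16]: [(0, 0) (76, 0) (76, 16) (0, 16)]
2. ⊥bis P1·P0 via (51.675,4.89): [(51.7056, 0) (76, 0) (76, 16) (51.6055, 16)]  |A|=389.5111
3. ⊥bis P1·P2 via (56.9,8.24): [(53.3406, 0) (76, 0) (76, 16) (60.2521, 16)]  |A|=307.2588
4. ⊥bis P1·P3 via (42.59,3.075): [(53.3406, 0) (76, 0) (76, 16) (60.2521, 16)]  |A|=307.2588
5. ⊥bis P1·P4 via (54.94,9.23): [(53.3406, 0) (76, 0) (76, 16) (60.2521, 16)]  |A|=307.2588
6. ⊥bis P1·P5 via (48.275,7.89): [(53.3406, 0) (76, 0) (76, 16) (60.2521, 16)]  |A|=307.2588
7. ⊥bis P1·P6 via (58.555,3.05): [(56.8831, 8.2008) (59.545, 0) (76, 0) (76, 16) (60.2521, 16)]  |A|=281.8181
8. canonical 5-gon: [(56.8831, 8.2008) (59.545, 0) (76, 0) (76, 16) (60.2521, 16)]
9. shoelace: 281.8181

Area of P1's cell: 281.8181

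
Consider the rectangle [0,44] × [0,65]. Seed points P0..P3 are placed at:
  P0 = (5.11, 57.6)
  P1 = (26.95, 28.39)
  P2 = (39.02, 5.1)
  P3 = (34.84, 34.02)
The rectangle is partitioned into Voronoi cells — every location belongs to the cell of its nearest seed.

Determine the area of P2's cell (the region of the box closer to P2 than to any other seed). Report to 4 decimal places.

1. box [0,44]×[0,65]: [(0, 0) (44, 0) (44, 65) (0, 65)]
2. ⊥bis P2·P0 via (22.065,31.35): [(0, 17.0981) (0, 0) (44, 0) (44, 45.5179)]  |A|=1377.5527
3. ⊥bis P2·P1 via (32.985,16.745): [(0.6742, 0) (44, 0) (44, 22.4535)]  |A|=486.4077
4. ⊥bis P2·P3 via (36.93,19.56): [(38.9918, 19.858) (0.6742, 0) (44, 0) (44, 20.5819)]  |A|=481.721
5. canonical 4-gon: [(38.9918, 19.858) (0.6742, 0) (44, 0) (44, 20.5819)]
6. shoelace: 481.721

Area of P2's cell: 481.7210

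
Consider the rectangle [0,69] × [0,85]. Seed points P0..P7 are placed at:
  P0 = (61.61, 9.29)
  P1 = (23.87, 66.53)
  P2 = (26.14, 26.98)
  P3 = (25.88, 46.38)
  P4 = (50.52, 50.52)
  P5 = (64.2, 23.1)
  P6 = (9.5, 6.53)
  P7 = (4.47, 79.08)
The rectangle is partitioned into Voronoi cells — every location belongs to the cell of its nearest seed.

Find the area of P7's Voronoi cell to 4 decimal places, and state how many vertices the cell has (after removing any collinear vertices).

Area of P7's cell: 374.0861 (4 vertices)

1. box [0,69]×[0,85]: [(0, 0) (69, 0) (69, 85) (0, 85)]
2. ⊥bis P7·P0 via (33.04,44.185): [(0, 17.1338) (69, 73.627) (69, 85) (0, 85)]  |A|=2733.7549
3. ⊥bis P7·P1 via (14.17,72.805): [(0, 50.9008) (22.059, 85) (0, 85)]  |A|=376.098
4. ⊥bis P7·P2 via (15.305,53.03): [(0, 50.9008) (22.059, 85) (0, 85)]  |A|=376.098
5. ⊥bis P7·P3 via (15.175,62.73): [(0, 52.7943) (2.125, 54.1856) (22.059, 85) (0, 85)]  |A|=374.0861
6. ⊥bis P7·P4 via (27.495,64.8): [(0, 52.7943) (2.125, 54.1856) (22.059, 85) (0, 85)]  |A|=374.0861
7. ⊥bis P7·P5 via (34.335,51.09): [(0, 52.7943) (2.125, 54.1856) (22.059, 85) (0, 85)]  |A|=374.0861
8. ⊥bis P7·P6 via (6.985,42.805): [(0, 52.7943) (2.125, 54.1856) (22.059, 85) (0, 85)]  |A|=374.0861
9. canonical 4-gon: [(0, 52.7943) (2.125, 54.1856) (22.059, 85) (0, 85)]
10. shoelace: 374.0861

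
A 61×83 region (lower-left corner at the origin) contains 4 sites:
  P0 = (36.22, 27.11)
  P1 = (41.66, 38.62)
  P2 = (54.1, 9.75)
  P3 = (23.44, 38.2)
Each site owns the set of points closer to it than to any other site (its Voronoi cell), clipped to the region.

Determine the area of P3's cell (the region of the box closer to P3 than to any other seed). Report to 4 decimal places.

Area of P3's cell: 2123.0576

1. box [0,61]×[0,83]: [(0, 0) (61, 0) (61, 83) (0, 83)]
2. ⊥bis P3·P0 via (29.83,32.655): [(0, 0) (1.4932, 0) (61, 68.575) (61, 83) (0, 83)]  |A|=3022.6621
3. ⊥bis P3·P1 via (32.55,38.41): [(0, 0) (1.4932, 0) (32.6088, 35.8573) (31.5221, 83) (0, 83)]  |A|=2123.0576
4. ⊥bis P3·P2 via (38.77,23.975): [(0, 0) (1.4932, 0) (32.6088, 35.8573) (31.5221, 83) (0, 83)]  |A|=2123.0576
5. canonical 5-gon: [(0, 0) (1.4932, 0) (32.6088, 35.8573) (31.5221, 83) (0, 83)]
6. shoelace: 2123.0576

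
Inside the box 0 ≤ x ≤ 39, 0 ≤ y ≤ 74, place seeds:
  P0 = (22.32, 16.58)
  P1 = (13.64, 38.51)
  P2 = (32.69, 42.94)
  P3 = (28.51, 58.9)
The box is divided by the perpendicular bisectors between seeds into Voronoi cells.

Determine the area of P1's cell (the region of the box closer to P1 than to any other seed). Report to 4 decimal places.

Area of P1's cell: 716.5414

1. box [0,39]×[0,74]: [(0, 0) (39, 0) (39, 74) (0, 74)]
2. ⊥bis P1·P0 via (17.98,27.545): [(0, 20.4284) (39, 35.8648) (39, 74) (0, 74)]  |A|=1788.2817
3. ⊥bis P1·P2 via (23.165,40.725): [(0, 20.4284) (25.5346, 30.5352) (15.427, 74) (0, 74)]  |A|=1019.2314
4. ⊥bis P1·P3 via (21.075,48.705): [(0, 64.0746) (0, 20.4284) (25.5346, 30.5352) (21.3571, 48.4992)]  |A|=716.5414
5. canonical 4-gon: [(0, 64.0746) (0, 20.4284) (25.5346, 30.5352) (21.3571, 48.4992)]
6. shoelace: 716.5414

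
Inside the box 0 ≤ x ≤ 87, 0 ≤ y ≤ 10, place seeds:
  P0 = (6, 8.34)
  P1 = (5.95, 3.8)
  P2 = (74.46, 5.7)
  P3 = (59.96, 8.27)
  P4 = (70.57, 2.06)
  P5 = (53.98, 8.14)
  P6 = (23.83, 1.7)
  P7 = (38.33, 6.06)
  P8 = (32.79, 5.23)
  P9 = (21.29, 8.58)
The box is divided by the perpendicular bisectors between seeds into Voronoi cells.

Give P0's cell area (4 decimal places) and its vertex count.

Area of P0's cell: 53.7817 (4 vertices)

1. box [0,87]×[0,10]: [(0, 0) (87, 0) (87, 10) (0, 10)]
2. ⊥bis P0·P1 via (5.975,6.07): [(0, 6.1358) (87, 5.1777) (87, 10) (0, 10)]  |A|=377.8646
3. ⊥bis P0·P2 via (40.23,7.02): [(0, 6.1358) (40.1788, 5.6933) (40.3449, 10) (0, 10)]  |A|=164.5061
4. ⊥bis P0·P3 via (32.98,8.305): [(0, 6.1358) (32.9767, 5.7726) (32.9822, 10) (0, 10)]  |A|=133.4283
5. ⊥bis P0·P4 via (38.285,5.2): [(0, 6.1358) (32.9767, 5.7726) (32.9822, 10) (0, 10)]  |A|=133.4283
6. ⊥bis P0·P5 via (29.99,8.24): [(0, 6.1358) (29.9799, 5.8056) (29.9973, 10) (0, 10)]  |A|=120.834
7. ⊥bis P0·P6 via (14.915,5.02): [(0, 6.1358) (15.2679, 5.9677) (16.7696, 10) (0, 10)]  |A|=63.3095
8. ⊥bis P0·P7 via (22.165,7.2): [(0, 6.1358) (15.2679, 5.9677) (16.7696, 10) (0, 10)]  |A|=63.3095
9. ⊥bis P0·P8 via (19.395,6.785): [(0, 6.1358) (15.2679, 5.9677) (16.7696, 10) (0, 10)]  |A|=63.3095
10. ⊥bis P0·P9 via (13.645,8.46): [(0, 6.1358) (13.6838, 5.9851) (13.6208, 10) (0, 10)]  |A|=53.7817
11. canonical 4-gon: [(0, 6.1358) (13.6838, 5.9851) (13.6208, 10) (0, 10)]
12. shoelace: 53.7817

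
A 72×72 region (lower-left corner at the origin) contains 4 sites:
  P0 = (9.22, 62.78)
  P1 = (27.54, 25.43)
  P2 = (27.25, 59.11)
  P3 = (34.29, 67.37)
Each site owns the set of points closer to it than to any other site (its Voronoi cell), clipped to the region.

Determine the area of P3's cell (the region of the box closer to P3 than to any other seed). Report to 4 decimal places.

Area of P3's cell: 1031.8136

1. box [0,72]×[0,72]: [(0, 0) (72, 0) (72, 72) (0, 72)]
2. ⊥bis P3·P0 via (21.755,65.075): [(33.6694, 0) (72, 0) (72, 72) (20.4871, 72)]  |A|=3234.3649
3. ⊥bis P3·P1 via (30.915,46.4): [(24.9999, 47.352) (72, 39.7876) (72, 72) (20.4871, 72)]  |A|=1391.8381
4. ⊥bis P3·P2 via (30.77,63.24): [(55.0942, 42.5085) (72, 39.7876) (72, 72) (20.4919, 72)]  |A|=1031.8136
5. canonical 4-gon: [(55.0942, 42.5085) (72, 39.7876) (72, 72) (20.4919, 72)]
6. shoelace: 1031.8136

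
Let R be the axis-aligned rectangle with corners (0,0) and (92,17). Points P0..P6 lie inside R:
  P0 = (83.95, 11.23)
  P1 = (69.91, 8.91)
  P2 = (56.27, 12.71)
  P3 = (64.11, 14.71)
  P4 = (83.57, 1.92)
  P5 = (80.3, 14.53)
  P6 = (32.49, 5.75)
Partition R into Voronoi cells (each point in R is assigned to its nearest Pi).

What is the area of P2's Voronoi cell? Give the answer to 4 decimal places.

1. box [0,92]×[0,17]: [(0, 0) (92, 0) (92, 17) (0, 17)]
2. ⊥bis P2·P0 via (70.11,11.97): [(0, 0) (69.47, 0) (70.3789, 17) (0, 17)]  |A|=1188.7159
3. ⊥bis P2·P1 via (63.09,10.81): [(0, 0) (60.0784, 0) (64.8145, 17) (0, 17)]  |A|=1061.5897
4. ⊥bis P2·P3 via (60.19,13.71): [(0, 0) (60.0784, 0) (61.9624, 6.7624) (59.3507, 17) (0, 17)]  |A|=1033.6216
5. ⊥bis P2·P4 via (69.92,7.315): [(0, 0) (60.0784, 0) (61.9624, 6.7624) (59.3507, 17) (0, 17)]  |A|=1033.6216
6. ⊥bis P2·P5 via (68.285,13.62): [(0, 0) (60.0784, 0) (61.9624, 6.7624) (59.3507, 17) (0, 17)]  |A|=1033.6216
7. ⊥bis P2·P6 via (44.38,9.23): [(47.0815, 0) (60.0784, 0) (61.9624, 6.7624) (59.3507, 17) (42.1059, 17)]  |A|=275.5294
8. canonical 5-gon: [(47.0815, 0) (60.0784, 0) (61.9624, 6.7624) (59.3507, 17) (42.1059, 17)]
9. shoelace: 275.5294

Area of P2's cell: 275.5294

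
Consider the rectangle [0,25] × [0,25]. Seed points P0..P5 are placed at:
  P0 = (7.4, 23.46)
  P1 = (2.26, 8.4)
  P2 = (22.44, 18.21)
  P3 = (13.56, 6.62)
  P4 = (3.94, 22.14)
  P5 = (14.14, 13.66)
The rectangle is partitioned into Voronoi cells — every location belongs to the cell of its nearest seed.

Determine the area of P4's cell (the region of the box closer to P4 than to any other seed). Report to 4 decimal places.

1. box [0,25]×[0,25]: [(0, 0) (25, 0) (25, 25) (0, 25)]
2. ⊥bis P4·P0 via (5.67,22.8): [(0, 0) (14.3683, 0) (4.8307, 25) (0, 25)]  |A|=239.987
3. ⊥bis P4·P1 via (3.1,15.27): [(0, 15.649) (8.809, 14.572) (4.8307, 25) (0, 25)]  |A|=66.3738
4. ⊥bis P4·P2 via (13.19,20.175): [(0, 15.649) (8.809, 14.572) (4.8307, 25) (0, 25)]  |A|=66.3738
5. ⊥bis P4·P3 via (8.75,14.38): [(0, 15.649) (8.809, 14.572) (4.8307, 25) (0, 25)]  |A|=66.3738
6. ⊥bis P4·P5 via (9.04,17.9): [(0, 15.649) (6.5071, 14.8534) (8.0114, 16.6627) (4.8307, 25) (0, 25)]  |A|=64.0796
7. canonical 5-gon: [(0, 15.649) (6.5071, 14.8534) (8.0114, 16.6627) (4.8307, 25) (0, 25)]
8. shoelace: 64.0796

Area of P4's cell: 64.0796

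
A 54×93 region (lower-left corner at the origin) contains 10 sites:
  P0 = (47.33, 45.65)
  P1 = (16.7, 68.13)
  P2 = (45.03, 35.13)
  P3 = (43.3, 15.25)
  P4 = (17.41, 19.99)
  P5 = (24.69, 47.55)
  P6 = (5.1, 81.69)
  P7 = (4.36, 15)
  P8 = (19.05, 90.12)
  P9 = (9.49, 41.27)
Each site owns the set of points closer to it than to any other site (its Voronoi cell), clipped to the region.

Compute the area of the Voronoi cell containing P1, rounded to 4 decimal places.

1. box [0,54]×[0,93]: [(0, 0) (54, 0) (54, 93) (0, 93)]
2. ⊥bis P1·P0 via (32.015,56.89): [(0, 13.2681) (54, 86.8455) (54, 93) (0, 93)]  |A|=2318.9307
3. ⊥bis P1·P2 via (30.865,51.63): [(0, 25.1329) (23.5383, 45.3402) (54, 86.8455) (54, 93) (0, 93)]  |A|=2179.2927
4. ⊥bis P1·P3 via (30,41.69): [(0, 26.5992) (4.1253, 28.6743) (23.5383, 45.3402) (54, 86.8455) (54, 93) (0, 93)]  |A|=2176.2681
5. ⊥bis P1·P4 via (17.055,44.06): [(0, 43.8085) (22.1344, 44.1349) (23.5383, 45.3402) (54, 86.8455) (54, 93) (0, 93)]  |A|=1972.6061
6. ⊥bis P1·P5 via (20.695,57.84): [(0, 49.8054) (37.5009, 64.3647) (54, 86.8455) (54, 93) (0, 93)]  |A|=1633.8423
7. ⊥bis P1·P6 via (10.9,74.91): [(0, 65.5855) (0, 49.8054) (37.5009, 64.3647) (54, 86.8455) (54, 93) (32.0466, 93)]  |A|=1194.572
8. ⊥bis P1·P7 via (10.53,41.565): [(0, 65.5855) (0, 49.8054) (37.5009, 64.3647) (54, 86.8455) (54, 93) (32.0466, 93)]  |A|=1194.572
9. ⊥bis P1·P8 via (17.875,79.125): [(16.0546, 79.3195) (0, 65.5855) (0, 49.8054) (37.5009, 64.3647) (46.1185, 76.1067)]  |A|=753.5521
10. ⊥bis P1·P9 via (13.095,54.7): [(16.0546, 79.3195) (0, 65.5855) (0, 58.2151) (12.8066, 54.7774) (37.5009, 64.3647) (46.1185, 76.1067)]  |A|=699.702
11. canonical 6-gon: [(16.0546, 79.3195) (0, 65.5855) (0, 58.2151) (12.8066, 54.7774) (37.5009, 64.3647) (46.1185, 76.1067)]
12. shoelace: 699.702

Area of P1's cell: 699.7020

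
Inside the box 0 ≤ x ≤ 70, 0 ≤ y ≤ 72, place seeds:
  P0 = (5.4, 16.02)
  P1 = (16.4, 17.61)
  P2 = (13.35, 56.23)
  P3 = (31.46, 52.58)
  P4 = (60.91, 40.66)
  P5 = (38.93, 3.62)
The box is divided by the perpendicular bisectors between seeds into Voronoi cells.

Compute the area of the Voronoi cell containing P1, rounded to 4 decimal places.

1. box [0,70]×[0,72]: [(0, 0) (70, 0) (70, 72) (0, 72)]
2. ⊥bis P1·P0 via (10.9,16.815): [(13.3305, 0) (70, 0) (70, 72) (2.9233, 72)]  |A|=4454.8635
3. ⊥bis P1·P2 via (14.875,36.92): [(8.0716, 36.3827) (13.3305, 0) (70, 0) (70, 41.2735)]  |A|=2308.8948
4. ⊥bis P1·P3 via (23.93,35.095): [(18.9458, 37.2415) (8.0716, 36.3827) (13.3305, 0) (70, 0) (70, 15.2547)]  |A|=1644.7112
5. ⊥bis P1·P4 via (38.655,29.135): [(38.9092, 28.6441) (18.9458, 37.2415) (8.0716, 36.3827) (13.3305, 0) (53.7429, 0)]  |A|=1174.7348
6. ⊥bis P1·P5 via (27.665,10.615): [(38.8705, 28.6608) (18.9458, 37.2415) (8.0716, 36.3827) (13.3305, 0) (21.0736, 0)]  |A|=706.141
7. canonical 5-gon: [(38.8705, 28.6608) (18.9458, 37.2415) (8.0716, 36.3827) (13.3305, 0) (21.0736, 0)]
8. shoelace: 706.141

Area of P1's cell: 706.1410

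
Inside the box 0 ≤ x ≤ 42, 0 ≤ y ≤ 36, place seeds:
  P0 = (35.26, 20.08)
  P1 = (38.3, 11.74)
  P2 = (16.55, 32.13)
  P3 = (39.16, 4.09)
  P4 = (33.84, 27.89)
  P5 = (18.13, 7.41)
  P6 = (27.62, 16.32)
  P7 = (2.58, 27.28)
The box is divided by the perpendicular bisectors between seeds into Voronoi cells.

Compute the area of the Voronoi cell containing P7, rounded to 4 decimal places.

1. box [0,42]×[0,36]: [(0, 0) (42, 0) (42, 36) (0, 36)]
2. ⊥bis P7·P0 via (18.92,23.68): [(0, 0) (13.7029, 0) (21.6343, 36) (0, 36)]  |A|=636.0693
3. ⊥bis P7·P1 via (20.44,19.51): [(0, 0) (11.9522, 0) (15.4991, 8.1529) (21.6343, 36) (0, 36)]  |A|=628.9327
4. ⊥bis P7·P2 via (9.565,29.705): [(0, 0) (11.9522, 0) (15.4991, 8.1529) (16.1002, 10.8811) (7.3795, 36) (0, 36)]  |A|=449.9002
5. ⊥bis P7·P3 via (20.87,15.685): [(0, 0) (10.9264, 0) (14.1957, 5.1569) (15.4991, 8.1529) (16.1002, 10.8811) (7.3795, 36) (0, 36)]  |A|=447.2555
6. ⊥bis P7·P4 via (18.21,27.585): [(0, 0) (10.9264, 0) (14.1957, 5.1569) (15.4991, 8.1529) (16.1002, 10.8811) (7.3795, 36) (0, 36)]  |A|=447.2555
7. ⊥bis P7·P5 via (10.355,17.345): [(0, 9.2413) (13.1081, 19.4995) (7.3795, 36) (0, 36)]  |A|=236.2604
8. ⊥bis P7·P6 via (15.1,21.8): [(0, 9.2413) (13.1081, 19.4995) (7.3795, 36) (0, 36)]  |A|=236.2604
9. canonical 4-gon: [(0, 9.2413) (13.1081, 19.4995) (7.3795, 36) (0, 36)]
10. shoelace: 236.2604

Area of P7's cell: 236.2604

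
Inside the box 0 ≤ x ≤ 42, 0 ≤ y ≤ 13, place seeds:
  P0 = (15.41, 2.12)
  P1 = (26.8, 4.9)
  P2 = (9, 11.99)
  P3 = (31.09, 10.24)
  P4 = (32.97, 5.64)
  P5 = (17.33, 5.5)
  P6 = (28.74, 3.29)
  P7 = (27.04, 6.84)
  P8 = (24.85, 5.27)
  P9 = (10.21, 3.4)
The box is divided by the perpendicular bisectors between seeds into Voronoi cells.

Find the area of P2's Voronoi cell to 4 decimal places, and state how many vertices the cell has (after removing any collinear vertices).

1. box [0,42]×[0,13]: [(0, 0) (42, 0) (42, 13) (0, 13)]
2. ⊥bis P2·P0 via (12.205,7.055): [(0, 0) (1.3418, 0) (21.359, 13) (0, 13)]  |A|=147.5555
3. ⊥bis P2·P1 via (17.9,8.445): [(0, 0) (1.3418, 0) (19.1404, 11.5592) (19.7143, 13) (0, 13)]  |A|=146.3706
4. ⊥bis P2·P3 via (20.045,11.115): [(0, 0) (1.3418, 0) (19.1404, 11.5592) (19.7143, 13) (0, 13)]  |A|=146.3706
5. ⊥bis P2·P4 via (20.985,8.815): [(0, 0) (1.3418, 0) (19.1404, 11.5592) (19.7143, 13) (0, 13)]  |A|=146.3706
6. ⊥bis P2·P5 via (13.165,8.745): [(0, 0) (1.3418, 0) (11.483, 6.5861) (16.4801, 13) (0, 13)]  |A|=131.9091
7. ⊥bis P2·P6 via (18.87,7.64): [(0, 0) (1.3418, 0) (11.483, 6.5861) (16.4801, 13) (0, 13)]  |A|=131.9091
8. ⊥bis P2·P7 via (18.02,9.415): [(0, 0) (1.3418, 0) (11.483, 6.5861) (16.4801, 13) (0, 13)]  |A|=131.9091
9. ⊥bis P2·P8 via (16.925,8.63): [(0, 0) (1.3418, 0) (11.483, 6.5861) (16.4801, 13) (0, 13)]  |A|=131.9091
10. ⊥bis P2·P9 via (9.605,7.695): [(0, 6.342) (12.6849, 8.1288) (16.4801, 13) (0, 13)]  |A|=82.3666
11. canonical 4-gon: [(0, 6.342) (12.6849, 8.1288) (16.4801, 13) (0, 13)]
12. shoelace: 82.3666

Area of P2's cell: 82.3666 (4 vertices)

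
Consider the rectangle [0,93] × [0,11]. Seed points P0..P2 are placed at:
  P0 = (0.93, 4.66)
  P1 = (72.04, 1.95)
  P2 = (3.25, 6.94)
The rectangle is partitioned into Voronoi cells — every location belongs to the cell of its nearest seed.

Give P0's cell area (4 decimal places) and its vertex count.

Area of P0's cell: 30.8744 (3 vertices)

1. box [0,93]×[0,11]: [(0, 0) (93, 0) (93, 11) (0, 11)]
2. ⊥bis P0·P1 via (36.485,3.305): [(0, 0) (36.359, 0) (36.7783, 11) (0, 11)]  |A|=402.2552
3. ⊥bis P0·P2 via (2.09,5.8): [(0, 7.9267) (0, 0) (7.79, 0)]  |A|=30.8744
4. canonical 3-gon: [(0, 7.9267) (0, 0) (7.79, 0)]
5. shoelace: 30.8744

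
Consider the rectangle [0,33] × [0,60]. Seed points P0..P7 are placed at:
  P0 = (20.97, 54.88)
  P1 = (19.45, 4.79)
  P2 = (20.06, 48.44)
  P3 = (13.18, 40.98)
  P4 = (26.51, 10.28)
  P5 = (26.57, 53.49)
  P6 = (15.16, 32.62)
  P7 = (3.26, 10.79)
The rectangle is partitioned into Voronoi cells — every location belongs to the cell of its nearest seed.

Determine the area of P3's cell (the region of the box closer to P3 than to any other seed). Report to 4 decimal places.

1. box [0,33]×[0,60]: [(0, 0) (33, 0) (33, 60) (0, 60)]
2. ⊥bis P3·P0 via (17.075,47.93): [(0, 57.4994) (0, 0) (33, 0) (33, 39.0051)]  |A|=1592.3242
3. ⊥bis P3·P1 via (16.315,22.885): [(0, 57.4994) (0, 20.0584) (33, 25.7757) (33, 39.0051)]  |A|=836.0615
4. ⊥bis P3·P2 via (16.62,44.71): [(7.0158, 53.5675) (0, 57.4994) (0, 20.0584) (33, 25.7757) (33, 29.6035)]  |A|=713.9148
5. ⊥bis P3·P4 via (19.845,25.63): [(31.7184, 30.7855) (7.0158, 53.5675) (0, 57.4994) (0, 20.0584) (11.6694, 22.0801)]  |A|=655.6634
6. ⊥bis P3·P5 via (19.875,47.235): [(31.7184, 30.7855) (7.0158, 53.5675) (0, 57.4994) (0, 20.0584) (11.6694, 22.0801)]  |A|=655.6634
7. ⊥bis P3·P6 via (14.17,36.8): [(22.9437, 38.878) (7.0158, 53.5675) (0, 57.4994) (0, 33.4439)]  |A|=296.1761
8. ⊥bis P3·P7 via (8.22,25.885): [(22.9437, 38.878) (7.0158, 53.5675) (0, 57.4994) (0, 33.4439)]  |A|=296.1761
9. canonical 4-gon: [(22.9437, 38.878) (7.0158, 53.5675) (0, 57.4994) (0, 33.4439)]
10. shoelace: 296.1761

Area of P3's cell: 296.1761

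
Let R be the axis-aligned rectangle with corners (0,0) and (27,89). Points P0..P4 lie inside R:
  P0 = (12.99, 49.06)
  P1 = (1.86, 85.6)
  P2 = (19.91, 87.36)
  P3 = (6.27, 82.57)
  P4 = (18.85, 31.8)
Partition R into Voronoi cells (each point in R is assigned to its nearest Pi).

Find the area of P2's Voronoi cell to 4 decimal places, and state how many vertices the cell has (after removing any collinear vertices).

Area of P2's cell: 252.1958 (4 vertices)

1. box [0,27]×[0,89]: [(0, 0) (27, 0) (27, 89) (0, 89)]
2. ⊥bis P2·P0 via (16.45,68.21): [(0, 71.1822) (27, 66.3038) (27, 89) (0, 89)]  |A|=546.9389
3. ⊥bis P2·P1 via (10.885,86.48): [(12.5986, 68.9059) (27, 66.3038) (27, 89) (10.6393, 89)]  |A|=327.8055
4. ⊥bis P2·P3 via (13.09,84.965): [(19.1449, 67.7231) (27, 66.3038) (27, 89) (11.673, 89)]  |A|=252.1958
5. ⊥bis P2·P4 via (19.38,59.58): [(19.1449, 67.7231) (27, 66.3038) (27, 89) (11.673, 89)]  |A|=252.1958
6. canonical 4-gon: [(19.1449, 67.7231) (27, 66.3038) (27, 89) (11.673, 89)]
7. shoelace: 252.1958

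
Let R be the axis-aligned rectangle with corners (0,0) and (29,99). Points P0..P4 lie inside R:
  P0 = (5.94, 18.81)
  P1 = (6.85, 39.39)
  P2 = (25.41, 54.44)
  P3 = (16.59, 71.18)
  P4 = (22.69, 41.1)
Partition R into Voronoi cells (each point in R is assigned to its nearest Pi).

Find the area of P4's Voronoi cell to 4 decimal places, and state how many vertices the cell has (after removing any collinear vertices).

1. box [0,29]×[0,99]: [(0, 0) (29, 0) (29, 99) (0, 99)]
2. ⊥bis P4·P0 via (14.315,29.955): [(0, 40.7121) (29, 18.9198) (29, 99) (0, 99)]  |A|=2006.3366
3. ⊥bis P4·P1 via (14.77,40.245): [(16.0191, 28.6744) (29, 18.9198) (29, 99) (8.4271, 99)]  |A|=1243.1558
4. ⊥bis P4·P2 via (24.05,47.77): [(13.7305, 49.8741) (16.0191, 28.6744) (29, 18.9198) (29, 46.7607)]  |A|=338.9915
5. ⊥bis P4·P3 via (19.64,56.14): [(13.7305, 49.8741) (16.0191, 28.6744) (29, 18.9198) (29, 46.7607)]  |A|=338.9915
6. canonical 4-gon: [(13.7305, 49.8741) (16.0191, 28.6744) (29, 18.9198) (29, 46.7607)]
7. shoelace: 338.9915

Area of P4's cell: 338.9915 (4 vertices)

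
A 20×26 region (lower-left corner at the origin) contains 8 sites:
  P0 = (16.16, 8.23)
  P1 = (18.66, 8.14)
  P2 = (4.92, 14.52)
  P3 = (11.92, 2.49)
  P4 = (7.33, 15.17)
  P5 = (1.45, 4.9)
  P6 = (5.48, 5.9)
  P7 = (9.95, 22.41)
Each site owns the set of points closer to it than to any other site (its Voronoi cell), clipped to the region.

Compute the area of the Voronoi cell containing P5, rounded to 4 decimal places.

1. box [0,20]×[0,26]: [(0, 0) (20, 0) (20, 26) (0, 26)]
2. ⊥bis P5·P0 via (8.805,6.565): [(0, 0) (10.2912, 0) (4.4054, 26) (0, 26)]  |A|=191.0549
3. ⊥bis P5·P1 via (10.055,6.52): [(0, 0) (10.2912, 0) (4.4054, 26) (0, 26)]  |A|=191.0549
4. ⊥bis P5·P2 via (3.185,9.71): [(0, 10.8589) (0, 0) (10.2912, 0) (8.5294, 7.7822)]  |A|=86.3541
5. ⊥bis P5·P3 via (6.685,3.695): [(7.6951, 8.0832) (0, 10.8589) (0, 0) (5.8345, 0)]  |A|=65.3604
6. ⊥bis P5·P4 via (4.39,10.035): [(7.6951, 8.0832) (0, 10.8589) (0, 0) (5.8345, 0)]  |A|=65.3604
7. ⊥bis P5·P6 via (3.465,5.4): [(2.3179, 10.0228) (0, 10.8589) (0, 0) (4.805, 0)]  |A|=36.6644
8. ⊥bis P5·P7 via (5.7,13.655): [(2.3179, 10.0228) (0, 10.8589) (0, 0) (4.805, 0)]  |A|=36.6644
9. canonical 4-gon: [(2.3179, 10.0228) (0, 10.8589) (0, 0) (4.805, 0)]
10. shoelace: 36.6644

Area of P5's cell: 36.6644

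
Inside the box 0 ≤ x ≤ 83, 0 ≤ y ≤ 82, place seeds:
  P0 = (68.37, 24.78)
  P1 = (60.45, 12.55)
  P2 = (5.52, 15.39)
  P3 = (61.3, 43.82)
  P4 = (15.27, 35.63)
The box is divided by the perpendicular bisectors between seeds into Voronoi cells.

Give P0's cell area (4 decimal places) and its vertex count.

1. box [0,83]×[0,82]: [(0, 0) (83, 0) (83, 82) (0, 82)]
2. ⊥bis P0·P1 via (64.41,18.665): [(0, 60.3761) (83, 6.6263) (83, 82) (0, 82)]  |A|=4025.3972
3. ⊥bis P0·P2 via (36.945,20.085): [(34.238, 38.2041) (83, 6.6263) (83, 82) (27.6947, 82)]  |A|=3048.7611
4. ⊥bis P0·P3 via (64.835,34.3): [(49.2201, 28.5018) (83, 6.6263) (83, 41.0451)]  |A|=581.3314
5. ⊥bis P0·P4 via (41.82,30.205): [(49.2201, 28.5018) (83, 6.6263) (83, 41.0451)]  |A|=581.3314
6. canonical 3-gon: [(49.2201, 28.5018) (83, 6.6263) (83, 41.0451)]
7. shoelace: 581.3314

Area of P0's cell: 581.3314 (3 vertices)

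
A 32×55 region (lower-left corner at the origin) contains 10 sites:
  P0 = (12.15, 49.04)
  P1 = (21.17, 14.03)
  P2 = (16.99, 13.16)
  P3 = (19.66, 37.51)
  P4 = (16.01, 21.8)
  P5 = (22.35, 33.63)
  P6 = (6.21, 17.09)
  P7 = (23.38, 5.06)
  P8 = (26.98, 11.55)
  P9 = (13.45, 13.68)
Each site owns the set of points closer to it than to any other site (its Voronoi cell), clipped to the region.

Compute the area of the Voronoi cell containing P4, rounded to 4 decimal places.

Area of P4's cell: 169.4818

1. box [0,32]×[0,55]: [(0, 0) (32, 0) (32, 55) (0, 55)]
2. ⊥bis P4·P0 via (14.08,35.42): [(0, 33.4248) (0, 0) (32, 0) (32, 37.9593)]  |A|=1142.1463
3. ⊥bis P4·P1 via (18.59,17.915): [(0, 33.4248) (0, 5.5695) (32, 26.8205) (32, 37.9593)]  |A|=623.9063
4. ⊥bis P4·P2 via (16.5,17.48): [(0, 33.4248) (0, 15.6085) (18.2305, 17.6763) (32, 26.8205) (32, 37.9593)]  |A|=532.3984
5. ⊥bis P4·P3 via (17.835,29.655): [(0.9996, 33.5665) (0, 33.4248) (0, 15.6085) (18.2305, 17.6763) (31.4907, 26.4823)]  |A|=352.7843
6. ⊥bis P4·P5 via (19.18,27.715): [(13.8191, 30.588) (0.9996, 33.5665) (0, 33.4248) (0, 15.6085) (18.2305, 17.6763) (27.02, 23.5133)]  |A|=317.3734
7. ⊥bis P4·P6 via (11.11,19.445): [(13.8191, 30.588) (4.7408, 32.6973) (12.2842, 17.0018) (18.2305, 17.6763) (27.02, 23.5133)]  |A|=172.7837
8. ⊥bis P4·P7 via (19.695,13.43): [(13.8191, 30.588) (4.7408, 32.6973) (12.2842, 17.0018) (18.2305, 17.6763) (27.02, 23.5133)]  |A|=172.7837
9. ⊥bis P4·P8 via (21.495,16.675): [(13.8191, 30.588) (4.7408, 32.6973) (12.2842, 17.0018) (18.2305, 17.6763) (27.02, 23.5133)]  |A|=172.7837
10. ⊥bis P4·P9 via (14.73,17.74): [(13.8191, 30.588) (4.7408, 32.6973) (11.4293, 18.7806) (15.8048, 17.4011) (18.2305, 17.6763) (27.02, 23.5133)]  |A|=169.4818
11. canonical 6-gon: [(13.8191, 30.588) (4.7408, 32.6973) (11.4293, 18.7806) (15.8048, 17.4011) (18.2305, 17.6763) (27.02, 23.5133)]
12. shoelace: 169.4818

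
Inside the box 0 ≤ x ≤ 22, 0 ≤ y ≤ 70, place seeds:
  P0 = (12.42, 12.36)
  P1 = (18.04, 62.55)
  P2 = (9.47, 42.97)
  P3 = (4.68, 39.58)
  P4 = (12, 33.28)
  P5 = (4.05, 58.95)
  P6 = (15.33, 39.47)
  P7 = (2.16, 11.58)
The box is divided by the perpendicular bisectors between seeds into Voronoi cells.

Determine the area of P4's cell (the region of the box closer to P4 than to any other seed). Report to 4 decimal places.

1. box [0,22]×[0,70]: [(0, 0) (22, 0) (22, 70) (0, 70)]
2. ⊥bis P4·P0 via (12.21,22.82): [(0, 22.5749) (22, 23.0165) (22, 70) (0, 70)]  |A|=1038.4944
3. ⊥bis P4·P1 via (15.02,47.915): [(0, 51.0144) (0, 22.5749) (22, 23.0165) (22, 46.4746)]  |A|=570.8744
4. ⊥bis P4·P2 via (10.735,38.125): [(0, 35.3222) (0, 22.5749) (22, 23.0165) (22, 41.0662)]  |A|=338.7666
5. ⊥bis P4·P3 via (8.34,36.43): [(9.5275, 37.8097) (0, 26.7397) (0, 22.5749) (22, 23.0165) (22, 41.0662)]  |A|=297.8822
6. ⊥bis P4·P5 via (8.025,46.115): [(9.5275, 37.8097) (0, 26.7397) (0, 22.5749) (22, 23.0165) (22, 41.0662)]  |A|=297.8822
7. ⊥bis P4·P6 via (13.665,36.375): [(10.5175, 38.0682) (9.5275, 37.8097) (0, 26.7397) (0, 22.5749) (22, 23.0165) (22, 31.8911)]  |A|=245.2055
8. ⊥bis P4·P7 via (7.08,22.43): [(10.5175, 38.0682) (9.5275, 37.8097) (0, 26.7397) (0, 25.6405) (6.4739, 22.7048) (22, 23.0165) (22, 31.8911)]  |A|=235.2823
9. canonical 7-gon: [(10.5175, 38.0682) (9.5275, 37.8097) (0, 26.7397) (0, 25.6405) (6.4739, 22.7048) (22, 23.0165) (22, 31.8911)]
10. shoelace: 235.2823

Area of P4's cell: 235.2823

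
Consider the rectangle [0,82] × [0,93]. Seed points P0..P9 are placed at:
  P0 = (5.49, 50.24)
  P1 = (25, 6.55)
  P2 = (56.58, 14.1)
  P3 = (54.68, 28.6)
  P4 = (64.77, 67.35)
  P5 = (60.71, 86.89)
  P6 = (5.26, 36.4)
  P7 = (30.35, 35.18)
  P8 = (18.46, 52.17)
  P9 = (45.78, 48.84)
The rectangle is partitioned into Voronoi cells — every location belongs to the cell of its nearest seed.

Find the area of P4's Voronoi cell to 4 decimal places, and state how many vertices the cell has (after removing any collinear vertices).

Area of P4's cell: 944.9677 (4 vertices)

1. box [0,82]×[0,93]: [(0, 0) (82, 0) (82, 93) (0, 93)]
2. ⊥bis P4·P0 via (35.13,58.795): [(52.1, 0) (82, 0) (82, 93) (25.2574, 93)]  |A|=4028.8801
3. ⊥bis P4·P1 via (44.885,36.95): [(40.6322, 39.7318) (82, 12.6726) (82, 93) (25.2574, 93)]  |A|=3172.7705
4. ⊥bis P4·P2 via (60.675,40.725): [(39.4012, 43.997) (82, 37.4452) (82, 93) (25.2574, 93)]  |A|=2573.5655
5. ⊥bis P4·P3 via (59.725,47.975): [(36.5081, 54.0204) (82, 42.1749) (82, 93) (25.2574, 93)]  |A|=2261.9681
6. ⊥bis P4·P5 via (62.74,77.12): [(31.7022, 70.671) (36.5081, 54.0204) (82, 42.1749) (82, 81.1218)]  |A|=1329.7426
7. ⊥bis P4·P6 via (35.015,51.875): [(31.7022, 70.671) (36.5081, 54.0204) (82, 42.1749) (82, 81.1218)]  |A|=1329.7426
8. ⊥bis P4·P7 via (47.56,51.265): [(31.7022, 70.671) (32.7208, 67.1421) (47.7112, 51.1032) (82, 42.1749) (82, 81.1218)]  |A|=1261.7648
9. ⊥bis P4·P8 via (41.615,59.76): [(37.6344, 71.9036) (42.6925, 56.473) (47.7112, 51.1032) (82, 42.1749) (82, 81.1218)]  |A|=1200.7177
10. ⊥bis P4·P9 via (55.275,58.095): [(41.1113, 72.626) (66.9808, 46.0857) (82, 42.1749) (82, 81.1218)]  |A|=944.9677
11. canonical 4-gon: [(41.1113, 72.626) (66.9808, 46.0857) (82, 42.1749) (82, 81.1218)]
12. shoelace: 944.9677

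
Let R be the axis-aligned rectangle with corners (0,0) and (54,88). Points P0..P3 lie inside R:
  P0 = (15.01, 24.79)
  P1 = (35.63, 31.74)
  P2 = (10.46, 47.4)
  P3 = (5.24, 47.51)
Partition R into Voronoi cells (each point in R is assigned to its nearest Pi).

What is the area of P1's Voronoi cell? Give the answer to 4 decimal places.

Area of P1's cell: 1790.0526

1. box [0,54]×[0,88]: [(0, 0) (54, 0) (54, 88) (0, 88)]
2. ⊥bis P1·P0 via (25.32,28.265): [(34.8468, 0) (54, 0) (54, 88) (5.1862, 88)]  |A|=2990.5483
3. ⊥bis P1·P2 via (23.045,39.57): [(22.0491, 37.9694) (34.8468, 0) (54, 0) (54, 88) (53.1767, 88)]  |A|=1790.0526
4. ⊥bis P1·P3 via (20.435,39.625): [(22.0491, 37.9694) (34.8468, 0) (54, 0) (54, 88) (53.1767, 88)]  |A|=1790.0526
5. canonical 5-gon: [(22.0491, 37.9694) (34.8468, 0) (54, 0) (54, 88) (53.1767, 88)]
6. shoelace: 1790.0526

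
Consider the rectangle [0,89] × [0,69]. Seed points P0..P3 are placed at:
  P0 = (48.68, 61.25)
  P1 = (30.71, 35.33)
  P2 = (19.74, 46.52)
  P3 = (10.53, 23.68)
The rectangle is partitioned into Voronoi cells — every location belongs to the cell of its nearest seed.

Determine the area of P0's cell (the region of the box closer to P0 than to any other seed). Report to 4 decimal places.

1. box [0,89]×[0,69]: [(0, 0) (89, 0) (89, 69) (0, 69)]
2. ⊥bis P0·P1 via (39.695,48.29): [(89, 14.1075) (89, 69) (9.8228, 69)]  |A|=2173.1176
3. ⊥bis P0·P2 via (34.21,53.885): [(35.6197, 51.1153) (89, 14.1075) (89, 69) (26.5167, 69)]  |A|=2023.8353
4. ⊥bis P0·P3 via (29.605,42.465): [(35.6197, 51.1153) (89, 14.1075) (89, 69) (26.5167, 69)]  |A|=2023.8353
5. canonical 4-gon: [(35.6197, 51.1153) (89, 14.1075) (89, 69) (26.5167, 69)]
6. shoelace: 2023.8353

Area of P0's cell: 2023.8353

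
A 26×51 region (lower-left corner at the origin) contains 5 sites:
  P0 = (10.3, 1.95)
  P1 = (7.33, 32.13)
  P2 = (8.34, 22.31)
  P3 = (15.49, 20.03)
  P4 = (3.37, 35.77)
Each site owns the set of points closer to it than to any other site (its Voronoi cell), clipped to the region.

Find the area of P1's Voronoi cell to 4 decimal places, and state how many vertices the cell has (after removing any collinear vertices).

1. box [0,26]×[0,51]: [(0, 0) (26, 0) (26, 51) (0, 51)]
2. ⊥bis P1·P0 via (8.815,17.04): [(0, 16.1725) (26, 18.7312) (26, 51) (0, 51)]  |A|=872.2521
3. ⊥bis P1·P2 via (7.835,27.22): [(0, 26.4142) (26, 29.0883) (26, 51) (0, 51)]  |A|=604.4681
4. ⊥bis P1·P3 via (11.41,26.08): [(0, 26.4142) (14.048, 27.859) (26, 35.9192) (26, 51) (0, 51)]  |A|=563.6466
5. ⊥bis P1·P4 via (5.35,33.95): [(0, 28.1297) (0, 26.4142) (14.048, 27.859) (26, 35.9192) (26, 51) (21.0222, 51)]  |A|=323.254
6. canonical 6-gon: [(0, 28.1297) (0, 26.4142) (14.048, 27.859) (26, 35.9192) (26, 51) (21.0222, 51)]
7. shoelace: 323.254

Area of P1's cell: 323.2540 (6 vertices)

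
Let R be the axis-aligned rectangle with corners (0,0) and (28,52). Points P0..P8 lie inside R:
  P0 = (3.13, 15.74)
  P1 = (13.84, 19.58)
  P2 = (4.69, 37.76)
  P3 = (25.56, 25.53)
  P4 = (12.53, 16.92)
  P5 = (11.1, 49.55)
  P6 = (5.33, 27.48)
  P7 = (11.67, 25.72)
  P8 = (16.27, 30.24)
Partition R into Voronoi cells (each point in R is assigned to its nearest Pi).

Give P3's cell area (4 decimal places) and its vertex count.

1. box [0,28]×[0,52]: [(0, 0) (28, 0) (28, 52) (0, 52)]
2. ⊥bis P3·P0 via (14.345,20.635): [(23.3515, 0) (28, 0) (28, 52) (0.6551, 52)]  |A|=831.8261
3. ⊥bis P3·P1 via (19.7,22.555): [(28, 6.2061) (28, 52) (4.7514, 52)]  |A|=532.3224
4. ⊥bis P3·P2 via (15.125,31.645): [(15.1037, 31.6086) (28, 6.2061) (28, 52) (27.0532, 52)]  |A|=304.9398
5. ⊥bis P3·P4 via (19.045,21.225): [(15.1037, 31.6086) (24.7861, 12.5367) (28, 7.6729) (28, 52) (27.0532, 52)]  |A|=302.5828
6. ⊥bis P3·P5 via (18.33,37.54): [(18.7155, 37.7721) (15.1037, 31.6086) (24.7861, 12.5367) (28, 7.6729) (28, 43.3613)]  |A|=255.7445
7. ⊥bis P3·P6 via (15.445,26.505): [(18.7155, 37.7721) (16.101, 33.3105) (15.804, 30.2292) (24.7861, 12.5367) (28, 7.6729) (28, 43.3613)]  |A|=254.4607
8. ⊥bis P3·P7 via (18.615,25.625): [(18.7817, 37.8119) (18.6026, 24.7167) (24.7861, 12.5367) (28, 7.6729) (28, 43.3613)]  |A|=232.0857
9. ⊥bis P3·P8 via (20.915,27.885): [(18.9559, 24.0208) (24.7861, 12.5367) (28, 7.6729) (28, 41.8594)]  |A|=158.87
10. canonical 4-gon: [(18.9559, 24.0208) (24.7861, 12.5367) (28, 7.6729) (28, 41.8594)]
11. shoelace: 158.87

Area of P3's cell: 158.8700 (4 vertices)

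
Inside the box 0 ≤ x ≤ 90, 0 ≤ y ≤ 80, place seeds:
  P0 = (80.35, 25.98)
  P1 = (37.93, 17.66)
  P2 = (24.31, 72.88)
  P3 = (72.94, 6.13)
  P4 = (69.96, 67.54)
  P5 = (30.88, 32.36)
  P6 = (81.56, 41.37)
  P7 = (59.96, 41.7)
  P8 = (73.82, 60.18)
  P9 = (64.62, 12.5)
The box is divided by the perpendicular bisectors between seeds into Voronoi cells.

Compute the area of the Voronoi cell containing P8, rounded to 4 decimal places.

Area of P8's cell: 407.1210

1. box [0,90]×[0,80]: [(0, 0) (90, 0) (90, 80) (0, 80)]
2. ⊥bis P8·P0 via (77.085,43.08): [(0, 28.3617) (90, 45.5459) (90, 80) (0, 80)]  |A|=3874.1554
3. ⊥bis P8·P1 via (55.875,38.92): [(55.7685, 39.0099) (90, 45.5459) (90, 80) (7.2062, 80)]  |A|=2286.5691
4. ⊥bis P8·P2 via (49.065,66.53): [(44.4552, 48.5591) (55.7685, 39.0099) (90, 45.5459) (90, 80) (52.5202, 80)]  |A|=1574.2134
5. ⊥bis P8·P3 via (73.38,33.155): [(44.4552, 48.5591) (55.7685, 39.0099) (90, 45.5459) (90, 80) (52.5202, 80)]  |A|=1574.2134
6. ⊥bis P8·P4 via (71.89,63.86): [(44.7257, 49.6135) (44.4552, 48.5591) (55.7685, 39.0099) (90, 45.5459) (90, 73.3579)]  |A|=854.4159
7. ⊥bis P8·P5 via (52.35,46.27): [(48.7996, 51.7501) (56.9122, 39.2283) (90, 45.5459) (90, 73.3579)]  |A|=805.7182
8. ⊥bis P8·P6 via (77.69,50.775): [(48.7996, 51.7501) (55.3792, 41.5945) (90, 55.8404) (90, 73.3579)]  |A|=583.5291
9. ⊥bis P8·P7 via (66.89,50.94): [(58.8099, 57.0001) (70.8582, 47.9638) (90, 55.8404) (90, 73.3579)]  |A|=407.121
10. ⊥bis P8·P9 via (69.22,36.34): [(58.8099, 57.0001) (70.8582, 47.9638) (90, 55.8404) (90, 73.3579)]  |A|=407.121
11. canonical 4-gon: [(58.8099, 57.0001) (70.8582, 47.9638) (90, 55.8404) (90, 73.3579)]
12. shoelace: 407.121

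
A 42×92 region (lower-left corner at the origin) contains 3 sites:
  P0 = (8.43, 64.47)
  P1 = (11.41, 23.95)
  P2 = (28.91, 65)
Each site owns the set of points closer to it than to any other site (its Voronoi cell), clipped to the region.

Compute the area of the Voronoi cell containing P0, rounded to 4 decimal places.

Area of P0's cell: 888.5285

1. box [0,42]×[0,92]: [(0, 0) (42, 0) (42, 92) (0, 92)]
2. ⊥bis P0·P1 via (9.92,44.21): [(0, 43.4804) (42, 46.5693) (42, 92) (0, 92)]  |A|=1972.9556
3. ⊥bis P0·P2 via (18.67,64.735): [(0, 43.4804) (19.1835, 44.8913) (17.9644, 92) (0, 92)]  |A|=888.5285
4. canonical 4-gon: [(0, 43.4804) (19.1835, 44.8913) (17.9644, 92) (0, 92)]
5. shoelace: 888.5285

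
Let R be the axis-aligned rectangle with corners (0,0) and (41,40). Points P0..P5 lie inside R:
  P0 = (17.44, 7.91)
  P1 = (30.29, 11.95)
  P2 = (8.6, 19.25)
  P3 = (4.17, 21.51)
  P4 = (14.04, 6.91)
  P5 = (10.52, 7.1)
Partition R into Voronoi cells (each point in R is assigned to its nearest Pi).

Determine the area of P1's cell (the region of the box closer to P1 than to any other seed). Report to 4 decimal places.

Area of P1's cell: 677.2712

1. box [0,41]×[0,40]: [(0, 0) (41, 0) (41, 40) (0, 40)]
2. ⊥bis P1·P0 via (23.865,9.93): [(26.987, 0) (41, 0) (41, 40) (14.4111, 40)]  |A|=812.0391
3. ⊥bis P1·P2 via (19.445,15.6): [(20.8086, 19.6515) (26.987, 0) (41, 0) (41, 40) (27.6571, 40)]  |A|=677.2712
4. ⊥bis P1·P3 via (17.23,16.73): [(20.8086, 19.6515) (26.987, 0) (41, 0) (41, 40) (27.6571, 40)]  |A|=677.2712
5. ⊥bis P1·P4 via (22.165,9.43): [(20.8086, 19.6515) (26.987, 0) (41, 0) (41, 40) (27.6571, 40)]  |A|=677.2712
6. ⊥bis P1·P5 via (20.405,9.525): [(20.8086, 19.6515) (26.987, 0) (41, 0) (41, 40) (27.6571, 40)]  |A|=677.2712
7. canonical 5-gon: [(20.8086, 19.6515) (26.987, 0) (41, 0) (41, 40) (27.6571, 40)]
8. shoelace: 677.2712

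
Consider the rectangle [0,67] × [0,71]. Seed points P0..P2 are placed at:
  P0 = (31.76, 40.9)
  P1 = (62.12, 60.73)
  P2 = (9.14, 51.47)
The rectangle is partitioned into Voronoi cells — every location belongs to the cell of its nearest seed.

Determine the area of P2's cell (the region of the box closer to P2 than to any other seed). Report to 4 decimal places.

1. box [0,67]×[0,71]: [(0, 0) (67, 0) (67, 71) (0, 71)]
2. ⊥bis P2·P0 via (20.45,46.185): [(0, 2.4216) (32.0457, 71) (0, 71)]  |A|=1098.8209
3. ⊥bis P2·P1 via (35.63,56.1): [(0, 2.4216) (32.0457, 71) (0, 71)]  |A|=1098.8209
4. canonical 3-gon: [(0, 2.4216) (32.0457, 71) (0, 71)]
5. shoelace: 1098.8209

Area of P2's cell: 1098.8209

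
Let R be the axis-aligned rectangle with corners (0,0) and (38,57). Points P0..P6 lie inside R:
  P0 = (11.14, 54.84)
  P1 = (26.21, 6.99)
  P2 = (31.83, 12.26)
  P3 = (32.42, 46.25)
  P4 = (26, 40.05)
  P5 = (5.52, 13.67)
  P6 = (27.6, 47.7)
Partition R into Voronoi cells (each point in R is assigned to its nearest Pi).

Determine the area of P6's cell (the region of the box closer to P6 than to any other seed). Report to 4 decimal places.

Area of P6's cell: 147.7216

1. box [0,38]×[0,57]: [(0, 0) (38, 0) (38, 57) (0, 57)]
2. ⊥bis P6·P0 via (19.37,51.27): [(0, 6.6159) (0, 0) (38, 0) (38, 57) (21.8556, 57)]  |A|=1615.4139
3. ⊥bis P6·P1 via (26.905,27.345): [(9.2533, 27.9477) (38, 26.9662) (38, 57) (21.8556, 57)]  |A|=666.2037
4. ⊥bis P6·P2 via (29.715,29.98): [(9.2533, 27.9477) (11.9239, 27.8565) (38, 30.9689) (38, 57) (21.8556, 57)]  |A|=614.0163
5. ⊥bis P6·P3 via (30.01,46.975): [(9.2533, 27.9477) (11.9239, 27.8565) (24.718, 29.3836) (33.0258, 57) (21.8556, 57)]  |A|=372.4587
6. ⊥bis P6·P4 via (26.8,43.875): [(17.047, 45.9148) (28.9426, 43.4269) (33.0258, 57) (21.8556, 57)]  |A|=147.7216
7. ⊥bis P6·P5 via (16.56,30.685): [(17.047, 45.9148) (28.9426, 43.4269) (33.0258, 57) (21.8556, 57)]  |A|=147.7216
8. canonical 4-gon: [(17.047, 45.9148) (28.9426, 43.4269) (33.0258, 57) (21.8556, 57)]
9. shoelace: 147.7216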